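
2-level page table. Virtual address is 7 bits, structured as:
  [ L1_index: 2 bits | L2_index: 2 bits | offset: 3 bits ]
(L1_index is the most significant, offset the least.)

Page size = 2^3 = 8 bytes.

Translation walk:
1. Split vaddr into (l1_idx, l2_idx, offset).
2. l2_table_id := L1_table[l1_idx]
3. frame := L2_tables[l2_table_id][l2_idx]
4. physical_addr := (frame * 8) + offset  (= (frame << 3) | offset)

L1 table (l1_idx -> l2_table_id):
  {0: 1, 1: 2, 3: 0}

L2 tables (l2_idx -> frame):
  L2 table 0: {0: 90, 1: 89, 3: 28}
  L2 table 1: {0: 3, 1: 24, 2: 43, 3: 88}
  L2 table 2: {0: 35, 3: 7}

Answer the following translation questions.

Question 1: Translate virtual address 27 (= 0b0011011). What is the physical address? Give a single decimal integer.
vaddr = 27 = 0b0011011
Split: l1_idx=0, l2_idx=3, offset=3
L1[0] = 1
L2[1][3] = 88
paddr = 88 * 8 + 3 = 707

Answer: 707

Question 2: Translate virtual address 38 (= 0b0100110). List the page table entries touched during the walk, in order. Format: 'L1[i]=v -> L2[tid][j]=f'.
vaddr = 38 = 0b0100110
Split: l1_idx=1, l2_idx=0, offset=6

Answer: L1[1]=2 -> L2[2][0]=35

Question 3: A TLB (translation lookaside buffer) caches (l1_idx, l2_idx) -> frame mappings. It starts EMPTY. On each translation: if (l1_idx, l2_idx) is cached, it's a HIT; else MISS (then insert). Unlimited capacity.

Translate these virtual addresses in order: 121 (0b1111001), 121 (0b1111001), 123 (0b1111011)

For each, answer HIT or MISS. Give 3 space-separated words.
vaddr=121: (3,3) not in TLB -> MISS, insert
vaddr=121: (3,3) in TLB -> HIT
vaddr=123: (3,3) in TLB -> HIT

Answer: MISS HIT HIT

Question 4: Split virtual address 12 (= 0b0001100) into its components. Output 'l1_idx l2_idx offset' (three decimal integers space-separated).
Answer: 0 1 4

Derivation:
vaddr = 12 = 0b0001100
  top 2 bits -> l1_idx = 0
  next 2 bits -> l2_idx = 1
  bottom 3 bits -> offset = 4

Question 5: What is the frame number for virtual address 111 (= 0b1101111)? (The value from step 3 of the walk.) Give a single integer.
vaddr = 111: l1_idx=3, l2_idx=1
L1[3] = 0; L2[0][1] = 89

Answer: 89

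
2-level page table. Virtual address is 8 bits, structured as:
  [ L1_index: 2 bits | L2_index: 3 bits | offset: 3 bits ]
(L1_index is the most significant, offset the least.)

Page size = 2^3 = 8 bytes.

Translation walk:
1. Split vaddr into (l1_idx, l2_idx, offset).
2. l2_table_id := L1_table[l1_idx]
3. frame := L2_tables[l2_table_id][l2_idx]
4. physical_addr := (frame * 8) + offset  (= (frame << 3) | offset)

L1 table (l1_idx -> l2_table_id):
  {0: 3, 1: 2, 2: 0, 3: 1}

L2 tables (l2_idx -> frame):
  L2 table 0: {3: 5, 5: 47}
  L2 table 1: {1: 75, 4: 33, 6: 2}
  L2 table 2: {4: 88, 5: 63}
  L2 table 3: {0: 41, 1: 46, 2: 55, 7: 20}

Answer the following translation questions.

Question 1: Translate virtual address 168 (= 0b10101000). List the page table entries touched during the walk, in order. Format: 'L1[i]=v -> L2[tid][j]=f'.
vaddr = 168 = 0b10101000
Split: l1_idx=2, l2_idx=5, offset=0

Answer: L1[2]=0 -> L2[0][5]=47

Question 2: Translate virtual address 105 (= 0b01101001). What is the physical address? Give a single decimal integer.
Answer: 505

Derivation:
vaddr = 105 = 0b01101001
Split: l1_idx=1, l2_idx=5, offset=1
L1[1] = 2
L2[2][5] = 63
paddr = 63 * 8 + 1 = 505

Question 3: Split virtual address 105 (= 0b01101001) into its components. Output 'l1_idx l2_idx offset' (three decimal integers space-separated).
vaddr = 105 = 0b01101001
  top 2 bits -> l1_idx = 1
  next 3 bits -> l2_idx = 5
  bottom 3 bits -> offset = 1

Answer: 1 5 1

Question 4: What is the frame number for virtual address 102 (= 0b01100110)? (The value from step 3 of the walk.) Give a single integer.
Answer: 88

Derivation:
vaddr = 102: l1_idx=1, l2_idx=4
L1[1] = 2; L2[2][4] = 88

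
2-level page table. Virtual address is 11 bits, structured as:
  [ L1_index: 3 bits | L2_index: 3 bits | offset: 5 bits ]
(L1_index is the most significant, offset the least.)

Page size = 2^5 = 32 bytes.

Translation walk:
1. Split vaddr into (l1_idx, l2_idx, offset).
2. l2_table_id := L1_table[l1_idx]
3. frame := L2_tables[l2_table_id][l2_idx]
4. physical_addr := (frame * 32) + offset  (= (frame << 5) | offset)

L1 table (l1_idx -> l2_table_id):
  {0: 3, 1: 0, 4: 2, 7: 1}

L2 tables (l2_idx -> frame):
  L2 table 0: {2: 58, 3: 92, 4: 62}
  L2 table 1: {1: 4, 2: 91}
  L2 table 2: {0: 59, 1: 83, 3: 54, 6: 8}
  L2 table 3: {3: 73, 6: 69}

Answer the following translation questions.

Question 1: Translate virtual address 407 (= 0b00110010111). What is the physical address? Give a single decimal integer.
Answer: 2007

Derivation:
vaddr = 407 = 0b00110010111
Split: l1_idx=1, l2_idx=4, offset=23
L1[1] = 0
L2[0][4] = 62
paddr = 62 * 32 + 23 = 2007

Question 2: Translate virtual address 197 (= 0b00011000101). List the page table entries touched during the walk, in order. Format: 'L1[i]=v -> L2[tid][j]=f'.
vaddr = 197 = 0b00011000101
Split: l1_idx=0, l2_idx=6, offset=5

Answer: L1[0]=3 -> L2[3][6]=69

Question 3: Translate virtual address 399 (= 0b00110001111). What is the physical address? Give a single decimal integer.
Answer: 1999

Derivation:
vaddr = 399 = 0b00110001111
Split: l1_idx=1, l2_idx=4, offset=15
L1[1] = 0
L2[0][4] = 62
paddr = 62 * 32 + 15 = 1999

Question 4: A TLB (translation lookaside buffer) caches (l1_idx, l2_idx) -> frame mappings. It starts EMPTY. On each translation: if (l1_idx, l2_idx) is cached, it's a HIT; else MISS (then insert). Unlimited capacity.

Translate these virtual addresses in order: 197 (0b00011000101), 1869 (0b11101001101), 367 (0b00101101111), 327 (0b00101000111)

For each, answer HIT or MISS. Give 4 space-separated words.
vaddr=197: (0,6) not in TLB -> MISS, insert
vaddr=1869: (7,2) not in TLB -> MISS, insert
vaddr=367: (1,3) not in TLB -> MISS, insert
vaddr=327: (1,2) not in TLB -> MISS, insert

Answer: MISS MISS MISS MISS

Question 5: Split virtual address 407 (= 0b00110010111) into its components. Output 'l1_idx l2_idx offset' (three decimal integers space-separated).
Answer: 1 4 23

Derivation:
vaddr = 407 = 0b00110010111
  top 3 bits -> l1_idx = 1
  next 3 bits -> l2_idx = 4
  bottom 5 bits -> offset = 23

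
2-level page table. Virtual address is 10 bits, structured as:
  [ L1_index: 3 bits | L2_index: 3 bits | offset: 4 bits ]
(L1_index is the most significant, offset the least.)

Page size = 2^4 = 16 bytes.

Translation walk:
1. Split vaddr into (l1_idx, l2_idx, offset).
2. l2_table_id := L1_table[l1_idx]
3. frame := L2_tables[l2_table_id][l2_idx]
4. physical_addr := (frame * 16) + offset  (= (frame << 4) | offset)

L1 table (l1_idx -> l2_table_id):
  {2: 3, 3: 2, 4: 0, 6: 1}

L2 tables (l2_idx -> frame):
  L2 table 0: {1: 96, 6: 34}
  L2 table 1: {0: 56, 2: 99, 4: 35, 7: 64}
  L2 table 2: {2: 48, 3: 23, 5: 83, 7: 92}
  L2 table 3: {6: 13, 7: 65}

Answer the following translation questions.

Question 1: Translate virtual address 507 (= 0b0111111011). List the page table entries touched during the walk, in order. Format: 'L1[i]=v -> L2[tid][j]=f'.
Answer: L1[3]=2 -> L2[2][7]=92

Derivation:
vaddr = 507 = 0b0111111011
Split: l1_idx=3, l2_idx=7, offset=11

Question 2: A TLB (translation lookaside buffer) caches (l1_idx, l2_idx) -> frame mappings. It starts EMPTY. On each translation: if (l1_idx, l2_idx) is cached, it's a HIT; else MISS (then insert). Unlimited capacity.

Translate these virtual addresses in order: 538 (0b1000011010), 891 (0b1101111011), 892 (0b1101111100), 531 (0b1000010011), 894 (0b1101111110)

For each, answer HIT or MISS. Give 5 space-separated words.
Answer: MISS MISS HIT HIT HIT

Derivation:
vaddr=538: (4,1) not in TLB -> MISS, insert
vaddr=891: (6,7) not in TLB -> MISS, insert
vaddr=892: (6,7) in TLB -> HIT
vaddr=531: (4,1) in TLB -> HIT
vaddr=894: (6,7) in TLB -> HIT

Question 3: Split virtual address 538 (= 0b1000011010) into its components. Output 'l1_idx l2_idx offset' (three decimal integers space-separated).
vaddr = 538 = 0b1000011010
  top 3 bits -> l1_idx = 4
  next 3 bits -> l2_idx = 1
  bottom 4 bits -> offset = 10

Answer: 4 1 10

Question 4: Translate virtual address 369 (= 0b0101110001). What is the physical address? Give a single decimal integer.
vaddr = 369 = 0b0101110001
Split: l1_idx=2, l2_idx=7, offset=1
L1[2] = 3
L2[3][7] = 65
paddr = 65 * 16 + 1 = 1041

Answer: 1041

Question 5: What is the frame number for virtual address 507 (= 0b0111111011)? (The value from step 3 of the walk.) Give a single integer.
vaddr = 507: l1_idx=3, l2_idx=7
L1[3] = 2; L2[2][7] = 92

Answer: 92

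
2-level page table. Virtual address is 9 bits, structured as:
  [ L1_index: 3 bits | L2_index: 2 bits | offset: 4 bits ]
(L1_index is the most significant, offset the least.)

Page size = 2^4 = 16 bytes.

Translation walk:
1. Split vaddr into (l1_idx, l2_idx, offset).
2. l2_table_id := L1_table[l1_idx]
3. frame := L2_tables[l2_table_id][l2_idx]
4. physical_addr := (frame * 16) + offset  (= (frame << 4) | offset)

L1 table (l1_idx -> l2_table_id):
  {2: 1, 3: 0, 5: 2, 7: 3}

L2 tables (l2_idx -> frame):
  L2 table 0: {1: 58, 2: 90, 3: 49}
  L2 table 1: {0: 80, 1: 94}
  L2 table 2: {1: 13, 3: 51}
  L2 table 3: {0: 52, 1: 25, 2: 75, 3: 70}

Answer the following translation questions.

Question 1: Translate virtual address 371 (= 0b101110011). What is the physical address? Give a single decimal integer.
vaddr = 371 = 0b101110011
Split: l1_idx=5, l2_idx=3, offset=3
L1[5] = 2
L2[2][3] = 51
paddr = 51 * 16 + 3 = 819

Answer: 819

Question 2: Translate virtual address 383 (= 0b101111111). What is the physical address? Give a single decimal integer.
vaddr = 383 = 0b101111111
Split: l1_idx=5, l2_idx=3, offset=15
L1[5] = 2
L2[2][3] = 51
paddr = 51 * 16 + 15 = 831

Answer: 831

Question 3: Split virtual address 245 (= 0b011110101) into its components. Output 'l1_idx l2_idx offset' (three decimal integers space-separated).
Answer: 3 3 5

Derivation:
vaddr = 245 = 0b011110101
  top 3 bits -> l1_idx = 3
  next 2 bits -> l2_idx = 3
  bottom 4 bits -> offset = 5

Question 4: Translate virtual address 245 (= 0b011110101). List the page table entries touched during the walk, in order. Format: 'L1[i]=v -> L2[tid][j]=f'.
Answer: L1[3]=0 -> L2[0][3]=49

Derivation:
vaddr = 245 = 0b011110101
Split: l1_idx=3, l2_idx=3, offset=5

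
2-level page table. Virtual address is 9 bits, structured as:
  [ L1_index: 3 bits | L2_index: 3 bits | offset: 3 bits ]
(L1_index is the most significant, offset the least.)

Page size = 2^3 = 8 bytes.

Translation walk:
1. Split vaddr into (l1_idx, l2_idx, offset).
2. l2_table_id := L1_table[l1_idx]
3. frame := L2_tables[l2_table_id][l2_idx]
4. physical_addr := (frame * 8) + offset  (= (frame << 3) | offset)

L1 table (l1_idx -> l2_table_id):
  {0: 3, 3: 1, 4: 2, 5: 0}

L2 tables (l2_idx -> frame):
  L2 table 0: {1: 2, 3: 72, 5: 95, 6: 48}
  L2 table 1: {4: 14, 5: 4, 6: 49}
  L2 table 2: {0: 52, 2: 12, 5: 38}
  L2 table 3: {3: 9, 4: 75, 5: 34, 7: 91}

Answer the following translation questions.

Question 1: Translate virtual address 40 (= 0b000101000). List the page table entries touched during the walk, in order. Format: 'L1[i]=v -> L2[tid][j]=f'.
Answer: L1[0]=3 -> L2[3][5]=34

Derivation:
vaddr = 40 = 0b000101000
Split: l1_idx=0, l2_idx=5, offset=0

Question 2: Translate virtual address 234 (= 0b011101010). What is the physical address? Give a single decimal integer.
vaddr = 234 = 0b011101010
Split: l1_idx=3, l2_idx=5, offset=2
L1[3] = 1
L2[1][5] = 4
paddr = 4 * 8 + 2 = 34

Answer: 34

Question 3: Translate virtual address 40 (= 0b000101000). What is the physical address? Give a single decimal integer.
vaddr = 40 = 0b000101000
Split: l1_idx=0, l2_idx=5, offset=0
L1[0] = 3
L2[3][5] = 34
paddr = 34 * 8 + 0 = 272

Answer: 272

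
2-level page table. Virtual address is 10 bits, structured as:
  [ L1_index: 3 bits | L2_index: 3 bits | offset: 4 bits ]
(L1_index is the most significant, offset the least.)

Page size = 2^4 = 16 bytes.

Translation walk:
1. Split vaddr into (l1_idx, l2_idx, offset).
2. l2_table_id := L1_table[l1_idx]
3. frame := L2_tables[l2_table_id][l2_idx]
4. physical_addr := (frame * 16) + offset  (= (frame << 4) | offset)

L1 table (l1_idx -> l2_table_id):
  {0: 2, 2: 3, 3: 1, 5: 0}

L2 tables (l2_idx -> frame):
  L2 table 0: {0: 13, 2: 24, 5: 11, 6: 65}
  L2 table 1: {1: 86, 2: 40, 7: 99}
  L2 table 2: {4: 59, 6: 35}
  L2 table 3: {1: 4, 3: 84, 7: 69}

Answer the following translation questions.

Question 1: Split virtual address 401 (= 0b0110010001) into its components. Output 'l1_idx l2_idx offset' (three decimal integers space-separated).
vaddr = 401 = 0b0110010001
  top 3 bits -> l1_idx = 3
  next 3 bits -> l2_idx = 1
  bottom 4 bits -> offset = 1

Answer: 3 1 1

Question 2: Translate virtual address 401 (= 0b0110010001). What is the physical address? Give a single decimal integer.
vaddr = 401 = 0b0110010001
Split: l1_idx=3, l2_idx=1, offset=1
L1[3] = 1
L2[1][1] = 86
paddr = 86 * 16 + 1 = 1377

Answer: 1377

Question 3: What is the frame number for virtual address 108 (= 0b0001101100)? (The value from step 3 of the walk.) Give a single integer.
vaddr = 108: l1_idx=0, l2_idx=6
L1[0] = 2; L2[2][6] = 35

Answer: 35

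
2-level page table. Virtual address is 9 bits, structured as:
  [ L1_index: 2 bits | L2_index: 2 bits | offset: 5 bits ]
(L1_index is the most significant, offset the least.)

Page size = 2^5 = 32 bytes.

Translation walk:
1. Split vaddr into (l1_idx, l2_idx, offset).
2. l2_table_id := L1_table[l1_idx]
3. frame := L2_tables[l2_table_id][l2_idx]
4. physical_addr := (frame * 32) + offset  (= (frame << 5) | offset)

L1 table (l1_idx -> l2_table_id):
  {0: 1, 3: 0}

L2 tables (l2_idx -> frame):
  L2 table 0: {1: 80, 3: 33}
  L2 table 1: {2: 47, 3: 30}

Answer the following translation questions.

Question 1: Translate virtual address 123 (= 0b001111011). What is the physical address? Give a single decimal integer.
Answer: 987

Derivation:
vaddr = 123 = 0b001111011
Split: l1_idx=0, l2_idx=3, offset=27
L1[0] = 1
L2[1][3] = 30
paddr = 30 * 32 + 27 = 987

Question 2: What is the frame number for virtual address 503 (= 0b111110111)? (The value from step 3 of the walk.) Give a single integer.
vaddr = 503: l1_idx=3, l2_idx=3
L1[3] = 0; L2[0][3] = 33

Answer: 33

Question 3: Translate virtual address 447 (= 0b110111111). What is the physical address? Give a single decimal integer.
Answer: 2591

Derivation:
vaddr = 447 = 0b110111111
Split: l1_idx=3, l2_idx=1, offset=31
L1[3] = 0
L2[0][1] = 80
paddr = 80 * 32 + 31 = 2591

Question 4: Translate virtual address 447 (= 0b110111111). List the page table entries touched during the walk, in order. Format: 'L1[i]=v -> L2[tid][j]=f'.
Answer: L1[3]=0 -> L2[0][1]=80

Derivation:
vaddr = 447 = 0b110111111
Split: l1_idx=3, l2_idx=1, offset=31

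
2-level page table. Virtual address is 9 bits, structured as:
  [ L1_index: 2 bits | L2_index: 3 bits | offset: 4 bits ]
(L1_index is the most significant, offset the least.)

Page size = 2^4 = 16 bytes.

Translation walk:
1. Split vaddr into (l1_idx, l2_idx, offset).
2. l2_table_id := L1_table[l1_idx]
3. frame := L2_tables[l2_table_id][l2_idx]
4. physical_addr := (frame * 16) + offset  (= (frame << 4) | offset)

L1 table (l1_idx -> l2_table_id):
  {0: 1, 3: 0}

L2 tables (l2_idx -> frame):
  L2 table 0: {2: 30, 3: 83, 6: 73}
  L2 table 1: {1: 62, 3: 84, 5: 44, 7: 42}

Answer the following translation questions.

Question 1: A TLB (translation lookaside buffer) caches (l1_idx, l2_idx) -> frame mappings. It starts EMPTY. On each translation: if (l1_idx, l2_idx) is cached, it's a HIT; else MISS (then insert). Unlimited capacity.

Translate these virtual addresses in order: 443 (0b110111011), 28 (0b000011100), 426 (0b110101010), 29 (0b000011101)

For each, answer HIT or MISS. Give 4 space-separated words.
Answer: MISS MISS MISS HIT

Derivation:
vaddr=443: (3,3) not in TLB -> MISS, insert
vaddr=28: (0,1) not in TLB -> MISS, insert
vaddr=426: (3,2) not in TLB -> MISS, insert
vaddr=29: (0,1) in TLB -> HIT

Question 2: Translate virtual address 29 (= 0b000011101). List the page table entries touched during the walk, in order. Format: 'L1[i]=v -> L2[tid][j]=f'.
Answer: L1[0]=1 -> L2[1][1]=62

Derivation:
vaddr = 29 = 0b000011101
Split: l1_idx=0, l2_idx=1, offset=13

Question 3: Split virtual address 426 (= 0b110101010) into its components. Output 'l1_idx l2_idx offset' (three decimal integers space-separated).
vaddr = 426 = 0b110101010
  top 2 bits -> l1_idx = 3
  next 3 bits -> l2_idx = 2
  bottom 4 bits -> offset = 10

Answer: 3 2 10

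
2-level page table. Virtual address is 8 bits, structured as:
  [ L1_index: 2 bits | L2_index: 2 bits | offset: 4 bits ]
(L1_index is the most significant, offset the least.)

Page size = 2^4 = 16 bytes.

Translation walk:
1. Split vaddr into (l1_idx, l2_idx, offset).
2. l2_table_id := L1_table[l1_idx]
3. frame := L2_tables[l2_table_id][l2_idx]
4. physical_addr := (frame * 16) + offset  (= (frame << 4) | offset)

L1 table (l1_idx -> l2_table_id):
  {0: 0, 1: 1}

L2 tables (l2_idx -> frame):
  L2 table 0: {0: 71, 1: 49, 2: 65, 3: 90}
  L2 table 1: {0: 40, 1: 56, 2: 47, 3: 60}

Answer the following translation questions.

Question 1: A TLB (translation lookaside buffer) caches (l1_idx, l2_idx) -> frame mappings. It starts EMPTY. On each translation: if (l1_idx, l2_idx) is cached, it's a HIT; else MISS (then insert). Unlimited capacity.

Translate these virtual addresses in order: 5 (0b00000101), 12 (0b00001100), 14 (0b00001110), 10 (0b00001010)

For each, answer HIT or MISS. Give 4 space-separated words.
Answer: MISS HIT HIT HIT

Derivation:
vaddr=5: (0,0) not in TLB -> MISS, insert
vaddr=12: (0,0) in TLB -> HIT
vaddr=14: (0,0) in TLB -> HIT
vaddr=10: (0,0) in TLB -> HIT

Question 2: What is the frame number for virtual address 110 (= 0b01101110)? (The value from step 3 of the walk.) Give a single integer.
vaddr = 110: l1_idx=1, l2_idx=2
L1[1] = 1; L2[1][2] = 47

Answer: 47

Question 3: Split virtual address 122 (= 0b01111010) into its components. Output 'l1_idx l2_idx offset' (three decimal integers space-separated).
Answer: 1 3 10

Derivation:
vaddr = 122 = 0b01111010
  top 2 bits -> l1_idx = 1
  next 2 bits -> l2_idx = 3
  bottom 4 bits -> offset = 10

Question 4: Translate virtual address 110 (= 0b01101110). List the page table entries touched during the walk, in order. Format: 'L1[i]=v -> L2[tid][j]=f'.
vaddr = 110 = 0b01101110
Split: l1_idx=1, l2_idx=2, offset=14

Answer: L1[1]=1 -> L2[1][2]=47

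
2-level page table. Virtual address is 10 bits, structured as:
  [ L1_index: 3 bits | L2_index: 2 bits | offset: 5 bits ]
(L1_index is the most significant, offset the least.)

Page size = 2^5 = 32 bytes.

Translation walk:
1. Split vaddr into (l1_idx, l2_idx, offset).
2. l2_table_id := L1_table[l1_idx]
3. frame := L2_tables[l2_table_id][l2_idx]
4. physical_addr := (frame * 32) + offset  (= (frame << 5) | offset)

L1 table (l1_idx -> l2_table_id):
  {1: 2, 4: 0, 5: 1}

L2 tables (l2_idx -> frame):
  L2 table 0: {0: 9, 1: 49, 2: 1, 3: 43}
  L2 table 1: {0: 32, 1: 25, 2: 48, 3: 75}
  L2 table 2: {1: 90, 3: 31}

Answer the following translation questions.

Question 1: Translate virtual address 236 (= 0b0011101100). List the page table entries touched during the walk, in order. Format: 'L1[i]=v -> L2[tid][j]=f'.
Answer: L1[1]=2 -> L2[2][3]=31

Derivation:
vaddr = 236 = 0b0011101100
Split: l1_idx=1, l2_idx=3, offset=12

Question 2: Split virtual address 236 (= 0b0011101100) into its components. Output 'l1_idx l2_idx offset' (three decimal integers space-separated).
Answer: 1 3 12

Derivation:
vaddr = 236 = 0b0011101100
  top 3 bits -> l1_idx = 1
  next 2 bits -> l2_idx = 3
  bottom 5 bits -> offset = 12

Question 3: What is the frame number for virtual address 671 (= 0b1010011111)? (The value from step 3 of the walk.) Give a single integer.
vaddr = 671: l1_idx=5, l2_idx=0
L1[5] = 1; L2[1][0] = 32

Answer: 32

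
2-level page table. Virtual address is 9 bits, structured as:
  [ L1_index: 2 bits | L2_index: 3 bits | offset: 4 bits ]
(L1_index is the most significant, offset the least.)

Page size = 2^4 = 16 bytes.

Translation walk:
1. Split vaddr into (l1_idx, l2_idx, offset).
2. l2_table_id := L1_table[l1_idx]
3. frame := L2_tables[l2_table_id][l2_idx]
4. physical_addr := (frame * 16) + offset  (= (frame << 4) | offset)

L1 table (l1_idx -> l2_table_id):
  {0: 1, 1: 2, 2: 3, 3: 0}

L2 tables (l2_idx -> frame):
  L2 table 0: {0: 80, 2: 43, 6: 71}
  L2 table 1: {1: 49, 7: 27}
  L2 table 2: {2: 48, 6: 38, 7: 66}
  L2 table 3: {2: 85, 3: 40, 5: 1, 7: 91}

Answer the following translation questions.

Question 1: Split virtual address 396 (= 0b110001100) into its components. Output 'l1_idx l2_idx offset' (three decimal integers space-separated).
Answer: 3 0 12

Derivation:
vaddr = 396 = 0b110001100
  top 2 bits -> l1_idx = 3
  next 3 bits -> l2_idx = 0
  bottom 4 bits -> offset = 12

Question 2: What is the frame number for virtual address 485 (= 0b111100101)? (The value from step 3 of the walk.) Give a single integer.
vaddr = 485: l1_idx=3, l2_idx=6
L1[3] = 0; L2[0][6] = 71

Answer: 71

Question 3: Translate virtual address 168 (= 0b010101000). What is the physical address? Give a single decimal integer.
vaddr = 168 = 0b010101000
Split: l1_idx=1, l2_idx=2, offset=8
L1[1] = 2
L2[2][2] = 48
paddr = 48 * 16 + 8 = 776

Answer: 776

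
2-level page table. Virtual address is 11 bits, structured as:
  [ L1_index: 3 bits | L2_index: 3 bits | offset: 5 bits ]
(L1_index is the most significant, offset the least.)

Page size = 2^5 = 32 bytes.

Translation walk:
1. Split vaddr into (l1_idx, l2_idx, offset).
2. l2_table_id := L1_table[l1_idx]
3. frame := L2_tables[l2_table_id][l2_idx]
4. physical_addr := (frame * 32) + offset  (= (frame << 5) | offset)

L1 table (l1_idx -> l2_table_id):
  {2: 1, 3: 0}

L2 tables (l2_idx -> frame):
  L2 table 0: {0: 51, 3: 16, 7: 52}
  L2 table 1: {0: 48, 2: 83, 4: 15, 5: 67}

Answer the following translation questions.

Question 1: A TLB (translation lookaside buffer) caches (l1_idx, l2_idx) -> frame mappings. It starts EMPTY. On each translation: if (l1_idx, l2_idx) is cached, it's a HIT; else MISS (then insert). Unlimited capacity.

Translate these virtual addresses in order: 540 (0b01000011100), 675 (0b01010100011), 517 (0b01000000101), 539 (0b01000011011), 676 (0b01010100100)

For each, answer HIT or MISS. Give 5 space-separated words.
vaddr=540: (2,0) not in TLB -> MISS, insert
vaddr=675: (2,5) not in TLB -> MISS, insert
vaddr=517: (2,0) in TLB -> HIT
vaddr=539: (2,0) in TLB -> HIT
vaddr=676: (2,5) in TLB -> HIT

Answer: MISS MISS HIT HIT HIT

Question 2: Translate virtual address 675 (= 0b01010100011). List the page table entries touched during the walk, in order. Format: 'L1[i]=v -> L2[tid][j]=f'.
vaddr = 675 = 0b01010100011
Split: l1_idx=2, l2_idx=5, offset=3

Answer: L1[2]=1 -> L2[1][5]=67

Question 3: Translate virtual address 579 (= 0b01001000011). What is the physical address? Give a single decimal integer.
Answer: 2659

Derivation:
vaddr = 579 = 0b01001000011
Split: l1_idx=2, l2_idx=2, offset=3
L1[2] = 1
L2[1][2] = 83
paddr = 83 * 32 + 3 = 2659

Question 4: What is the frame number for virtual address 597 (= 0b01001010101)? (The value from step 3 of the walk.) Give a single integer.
vaddr = 597: l1_idx=2, l2_idx=2
L1[2] = 1; L2[1][2] = 83

Answer: 83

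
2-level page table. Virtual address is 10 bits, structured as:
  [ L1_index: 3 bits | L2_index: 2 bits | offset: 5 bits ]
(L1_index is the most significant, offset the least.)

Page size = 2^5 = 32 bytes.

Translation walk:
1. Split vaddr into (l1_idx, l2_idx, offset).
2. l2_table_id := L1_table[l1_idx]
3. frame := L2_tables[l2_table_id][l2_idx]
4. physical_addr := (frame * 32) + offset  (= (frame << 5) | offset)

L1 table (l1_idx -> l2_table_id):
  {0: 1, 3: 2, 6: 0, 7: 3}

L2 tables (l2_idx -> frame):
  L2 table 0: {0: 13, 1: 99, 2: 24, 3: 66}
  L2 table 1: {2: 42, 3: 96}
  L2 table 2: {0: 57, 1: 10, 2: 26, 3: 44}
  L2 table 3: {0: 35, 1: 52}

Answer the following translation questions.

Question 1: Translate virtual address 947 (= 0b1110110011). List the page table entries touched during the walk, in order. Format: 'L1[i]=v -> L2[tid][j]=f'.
Answer: L1[7]=3 -> L2[3][1]=52

Derivation:
vaddr = 947 = 0b1110110011
Split: l1_idx=7, l2_idx=1, offset=19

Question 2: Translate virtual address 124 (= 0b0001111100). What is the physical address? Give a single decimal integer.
Answer: 3100

Derivation:
vaddr = 124 = 0b0001111100
Split: l1_idx=0, l2_idx=3, offset=28
L1[0] = 1
L2[1][3] = 96
paddr = 96 * 32 + 28 = 3100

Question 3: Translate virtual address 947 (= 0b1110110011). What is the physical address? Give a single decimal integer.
vaddr = 947 = 0b1110110011
Split: l1_idx=7, l2_idx=1, offset=19
L1[7] = 3
L2[3][1] = 52
paddr = 52 * 32 + 19 = 1683

Answer: 1683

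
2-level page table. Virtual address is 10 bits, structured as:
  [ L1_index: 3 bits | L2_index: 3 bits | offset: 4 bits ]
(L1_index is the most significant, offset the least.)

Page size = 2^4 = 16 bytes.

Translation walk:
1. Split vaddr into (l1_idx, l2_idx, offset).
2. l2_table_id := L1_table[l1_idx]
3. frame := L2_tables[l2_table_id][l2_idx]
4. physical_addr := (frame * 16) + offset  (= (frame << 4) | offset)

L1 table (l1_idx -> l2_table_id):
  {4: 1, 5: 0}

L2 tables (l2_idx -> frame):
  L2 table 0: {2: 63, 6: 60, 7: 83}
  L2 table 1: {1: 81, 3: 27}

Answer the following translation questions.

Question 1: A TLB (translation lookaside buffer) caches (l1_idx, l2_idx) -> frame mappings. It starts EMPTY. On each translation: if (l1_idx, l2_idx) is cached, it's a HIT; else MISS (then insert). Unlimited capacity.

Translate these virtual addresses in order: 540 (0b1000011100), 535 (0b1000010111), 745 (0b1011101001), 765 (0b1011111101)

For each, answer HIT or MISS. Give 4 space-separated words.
vaddr=540: (4,1) not in TLB -> MISS, insert
vaddr=535: (4,1) in TLB -> HIT
vaddr=745: (5,6) not in TLB -> MISS, insert
vaddr=765: (5,7) not in TLB -> MISS, insert

Answer: MISS HIT MISS MISS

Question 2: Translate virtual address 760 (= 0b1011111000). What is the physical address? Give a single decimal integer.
vaddr = 760 = 0b1011111000
Split: l1_idx=5, l2_idx=7, offset=8
L1[5] = 0
L2[0][7] = 83
paddr = 83 * 16 + 8 = 1336

Answer: 1336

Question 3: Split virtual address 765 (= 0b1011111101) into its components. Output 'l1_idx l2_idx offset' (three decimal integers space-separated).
vaddr = 765 = 0b1011111101
  top 3 bits -> l1_idx = 5
  next 3 bits -> l2_idx = 7
  bottom 4 bits -> offset = 13

Answer: 5 7 13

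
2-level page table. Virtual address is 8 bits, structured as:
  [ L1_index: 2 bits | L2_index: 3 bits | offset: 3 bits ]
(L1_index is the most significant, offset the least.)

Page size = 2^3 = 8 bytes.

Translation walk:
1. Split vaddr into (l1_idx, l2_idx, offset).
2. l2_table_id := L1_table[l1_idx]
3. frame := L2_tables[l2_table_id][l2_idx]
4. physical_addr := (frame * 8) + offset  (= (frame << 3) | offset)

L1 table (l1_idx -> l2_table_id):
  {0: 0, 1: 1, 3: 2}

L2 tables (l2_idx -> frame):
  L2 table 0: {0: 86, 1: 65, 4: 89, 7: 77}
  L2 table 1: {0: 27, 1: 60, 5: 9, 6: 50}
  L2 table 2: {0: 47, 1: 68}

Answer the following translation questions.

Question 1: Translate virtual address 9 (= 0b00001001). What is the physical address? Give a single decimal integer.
Answer: 521

Derivation:
vaddr = 9 = 0b00001001
Split: l1_idx=0, l2_idx=1, offset=1
L1[0] = 0
L2[0][1] = 65
paddr = 65 * 8 + 1 = 521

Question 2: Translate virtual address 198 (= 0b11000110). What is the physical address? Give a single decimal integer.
vaddr = 198 = 0b11000110
Split: l1_idx=3, l2_idx=0, offset=6
L1[3] = 2
L2[2][0] = 47
paddr = 47 * 8 + 6 = 382

Answer: 382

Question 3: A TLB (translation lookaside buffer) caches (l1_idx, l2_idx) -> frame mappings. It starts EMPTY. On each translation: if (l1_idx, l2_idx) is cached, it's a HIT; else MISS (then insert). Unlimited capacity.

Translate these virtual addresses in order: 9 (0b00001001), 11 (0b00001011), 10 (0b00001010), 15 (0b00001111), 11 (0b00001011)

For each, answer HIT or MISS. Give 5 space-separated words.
Answer: MISS HIT HIT HIT HIT

Derivation:
vaddr=9: (0,1) not in TLB -> MISS, insert
vaddr=11: (0,1) in TLB -> HIT
vaddr=10: (0,1) in TLB -> HIT
vaddr=15: (0,1) in TLB -> HIT
vaddr=11: (0,1) in TLB -> HIT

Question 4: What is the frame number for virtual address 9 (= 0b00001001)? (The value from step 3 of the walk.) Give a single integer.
vaddr = 9: l1_idx=0, l2_idx=1
L1[0] = 0; L2[0][1] = 65

Answer: 65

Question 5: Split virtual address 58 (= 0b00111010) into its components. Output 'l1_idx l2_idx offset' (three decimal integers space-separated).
Answer: 0 7 2

Derivation:
vaddr = 58 = 0b00111010
  top 2 bits -> l1_idx = 0
  next 3 bits -> l2_idx = 7
  bottom 3 bits -> offset = 2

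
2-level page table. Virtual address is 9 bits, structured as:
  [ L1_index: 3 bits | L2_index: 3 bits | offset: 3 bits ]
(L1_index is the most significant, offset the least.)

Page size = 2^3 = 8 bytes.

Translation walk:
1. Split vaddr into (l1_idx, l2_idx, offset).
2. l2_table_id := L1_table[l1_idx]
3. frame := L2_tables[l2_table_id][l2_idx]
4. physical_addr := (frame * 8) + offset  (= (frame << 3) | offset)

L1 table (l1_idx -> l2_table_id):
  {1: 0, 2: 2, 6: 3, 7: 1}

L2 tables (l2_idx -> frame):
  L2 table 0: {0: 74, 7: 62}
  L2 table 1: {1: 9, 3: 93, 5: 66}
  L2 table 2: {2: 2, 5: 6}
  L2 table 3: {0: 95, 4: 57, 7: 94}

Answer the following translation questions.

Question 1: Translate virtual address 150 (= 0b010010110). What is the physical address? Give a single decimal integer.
vaddr = 150 = 0b010010110
Split: l1_idx=2, l2_idx=2, offset=6
L1[2] = 2
L2[2][2] = 2
paddr = 2 * 8 + 6 = 22

Answer: 22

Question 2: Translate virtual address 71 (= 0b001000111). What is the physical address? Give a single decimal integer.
Answer: 599

Derivation:
vaddr = 71 = 0b001000111
Split: l1_idx=1, l2_idx=0, offset=7
L1[1] = 0
L2[0][0] = 74
paddr = 74 * 8 + 7 = 599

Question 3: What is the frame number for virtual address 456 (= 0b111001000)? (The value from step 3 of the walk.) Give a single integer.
vaddr = 456: l1_idx=7, l2_idx=1
L1[7] = 1; L2[1][1] = 9

Answer: 9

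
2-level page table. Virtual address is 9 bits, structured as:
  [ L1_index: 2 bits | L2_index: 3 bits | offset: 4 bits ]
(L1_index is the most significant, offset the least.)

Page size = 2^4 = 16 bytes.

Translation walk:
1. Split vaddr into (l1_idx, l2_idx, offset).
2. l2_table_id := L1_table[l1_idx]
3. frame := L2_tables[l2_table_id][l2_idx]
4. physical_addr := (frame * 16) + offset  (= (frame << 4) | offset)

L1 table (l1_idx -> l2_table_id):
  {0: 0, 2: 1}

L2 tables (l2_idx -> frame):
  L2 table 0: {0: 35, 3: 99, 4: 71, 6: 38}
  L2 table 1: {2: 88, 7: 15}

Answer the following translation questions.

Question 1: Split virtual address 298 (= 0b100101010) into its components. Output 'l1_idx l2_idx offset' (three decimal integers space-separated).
Answer: 2 2 10

Derivation:
vaddr = 298 = 0b100101010
  top 2 bits -> l1_idx = 2
  next 3 bits -> l2_idx = 2
  bottom 4 bits -> offset = 10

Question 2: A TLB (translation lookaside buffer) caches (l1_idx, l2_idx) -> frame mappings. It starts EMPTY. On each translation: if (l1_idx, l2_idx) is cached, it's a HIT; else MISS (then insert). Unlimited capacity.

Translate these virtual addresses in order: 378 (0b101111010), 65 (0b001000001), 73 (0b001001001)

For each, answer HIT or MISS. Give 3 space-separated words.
Answer: MISS MISS HIT

Derivation:
vaddr=378: (2,7) not in TLB -> MISS, insert
vaddr=65: (0,4) not in TLB -> MISS, insert
vaddr=73: (0,4) in TLB -> HIT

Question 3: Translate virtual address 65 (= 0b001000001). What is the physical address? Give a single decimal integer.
vaddr = 65 = 0b001000001
Split: l1_idx=0, l2_idx=4, offset=1
L1[0] = 0
L2[0][4] = 71
paddr = 71 * 16 + 1 = 1137

Answer: 1137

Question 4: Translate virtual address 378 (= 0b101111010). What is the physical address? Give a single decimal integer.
Answer: 250

Derivation:
vaddr = 378 = 0b101111010
Split: l1_idx=2, l2_idx=7, offset=10
L1[2] = 1
L2[1][7] = 15
paddr = 15 * 16 + 10 = 250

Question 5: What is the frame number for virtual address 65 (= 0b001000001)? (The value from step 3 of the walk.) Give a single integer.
vaddr = 65: l1_idx=0, l2_idx=4
L1[0] = 0; L2[0][4] = 71

Answer: 71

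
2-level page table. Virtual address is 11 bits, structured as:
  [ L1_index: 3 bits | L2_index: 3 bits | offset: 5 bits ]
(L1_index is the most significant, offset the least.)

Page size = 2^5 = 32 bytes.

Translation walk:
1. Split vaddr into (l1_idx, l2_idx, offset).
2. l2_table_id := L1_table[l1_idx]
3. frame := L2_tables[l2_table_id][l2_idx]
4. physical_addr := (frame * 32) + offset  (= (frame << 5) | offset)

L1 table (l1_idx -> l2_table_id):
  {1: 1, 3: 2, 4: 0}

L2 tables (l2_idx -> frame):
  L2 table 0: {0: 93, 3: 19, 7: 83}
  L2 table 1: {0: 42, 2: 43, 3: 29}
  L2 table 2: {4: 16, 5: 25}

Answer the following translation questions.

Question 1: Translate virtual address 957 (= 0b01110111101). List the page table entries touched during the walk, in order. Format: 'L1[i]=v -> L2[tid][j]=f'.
vaddr = 957 = 0b01110111101
Split: l1_idx=3, l2_idx=5, offset=29

Answer: L1[3]=2 -> L2[2][5]=25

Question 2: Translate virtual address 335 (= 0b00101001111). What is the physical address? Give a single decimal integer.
vaddr = 335 = 0b00101001111
Split: l1_idx=1, l2_idx=2, offset=15
L1[1] = 1
L2[1][2] = 43
paddr = 43 * 32 + 15 = 1391

Answer: 1391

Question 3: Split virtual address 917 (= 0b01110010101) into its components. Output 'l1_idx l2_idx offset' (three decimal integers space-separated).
vaddr = 917 = 0b01110010101
  top 3 bits -> l1_idx = 3
  next 3 bits -> l2_idx = 4
  bottom 5 bits -> offset = 21

Answer: 3 4 21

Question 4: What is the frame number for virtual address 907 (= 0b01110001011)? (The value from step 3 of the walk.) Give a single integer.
Answer: 16

Derivation:
vaddr = 907: l1_idx=3, l2_idx=4
L1[3] = 2; L2[2][4] = 16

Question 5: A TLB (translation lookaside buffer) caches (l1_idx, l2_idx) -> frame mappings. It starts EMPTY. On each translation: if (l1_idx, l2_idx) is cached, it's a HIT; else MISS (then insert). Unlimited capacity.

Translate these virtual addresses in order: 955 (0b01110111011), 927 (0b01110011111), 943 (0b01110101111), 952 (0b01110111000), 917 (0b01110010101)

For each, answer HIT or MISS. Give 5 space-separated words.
Answer: MISS MISS HIT HIT HIT

Derivation:
vaddr=955: (3,5) not in TLB -> MISS, insert
vaddr=927: (3,4) not in TLB -> MISS, insert
vaddr=943: (3,5) in TLB -> HIT
vaddr=952: (3,5) in TLB -> HIT
vaddr=917: (3,4) in TLB -> HIT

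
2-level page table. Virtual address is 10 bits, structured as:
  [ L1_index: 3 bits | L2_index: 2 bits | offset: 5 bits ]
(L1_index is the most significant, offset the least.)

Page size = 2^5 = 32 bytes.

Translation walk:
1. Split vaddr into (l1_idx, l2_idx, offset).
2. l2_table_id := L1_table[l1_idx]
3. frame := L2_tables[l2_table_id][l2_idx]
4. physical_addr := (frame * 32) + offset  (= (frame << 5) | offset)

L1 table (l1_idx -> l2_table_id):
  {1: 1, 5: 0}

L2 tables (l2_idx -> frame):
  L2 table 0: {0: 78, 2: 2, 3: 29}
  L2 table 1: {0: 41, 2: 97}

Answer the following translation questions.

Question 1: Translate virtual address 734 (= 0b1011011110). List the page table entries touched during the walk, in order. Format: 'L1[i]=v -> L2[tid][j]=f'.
vaddr = 734 = 0b1011011110
Split: l1_idx=5, l2_idx=2, offset=30

Answer: L1[5]=0 -> L2[0][2]=2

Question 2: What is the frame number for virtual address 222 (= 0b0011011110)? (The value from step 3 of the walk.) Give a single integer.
vaddr = 222: l1_idx=1, l2_idx=2
L1[1] = 1; L2[1][2] = 97

Answer: 97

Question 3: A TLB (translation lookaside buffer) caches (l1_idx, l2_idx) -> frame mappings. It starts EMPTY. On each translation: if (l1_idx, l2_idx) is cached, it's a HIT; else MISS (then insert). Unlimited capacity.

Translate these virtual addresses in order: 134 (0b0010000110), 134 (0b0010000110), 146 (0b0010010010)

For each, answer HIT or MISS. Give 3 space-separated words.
vaddr=134: (1,0) not in TLB -> MISS, insert
vaddr=134: (1,0) in TLB -> HIT
vaddr=146: (1,0) in TLB -> HIT

Answer: MISS HIT HIT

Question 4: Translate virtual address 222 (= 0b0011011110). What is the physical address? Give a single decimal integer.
Answer: 3134

Derivation:
vaddr = 222 = 0b0011011110
Split: l1_idx=1, l2_idx=2, offset=30
L1[1] = 1
L2[1][2] = 97
paddr = 97 * 32 + 30 = 3134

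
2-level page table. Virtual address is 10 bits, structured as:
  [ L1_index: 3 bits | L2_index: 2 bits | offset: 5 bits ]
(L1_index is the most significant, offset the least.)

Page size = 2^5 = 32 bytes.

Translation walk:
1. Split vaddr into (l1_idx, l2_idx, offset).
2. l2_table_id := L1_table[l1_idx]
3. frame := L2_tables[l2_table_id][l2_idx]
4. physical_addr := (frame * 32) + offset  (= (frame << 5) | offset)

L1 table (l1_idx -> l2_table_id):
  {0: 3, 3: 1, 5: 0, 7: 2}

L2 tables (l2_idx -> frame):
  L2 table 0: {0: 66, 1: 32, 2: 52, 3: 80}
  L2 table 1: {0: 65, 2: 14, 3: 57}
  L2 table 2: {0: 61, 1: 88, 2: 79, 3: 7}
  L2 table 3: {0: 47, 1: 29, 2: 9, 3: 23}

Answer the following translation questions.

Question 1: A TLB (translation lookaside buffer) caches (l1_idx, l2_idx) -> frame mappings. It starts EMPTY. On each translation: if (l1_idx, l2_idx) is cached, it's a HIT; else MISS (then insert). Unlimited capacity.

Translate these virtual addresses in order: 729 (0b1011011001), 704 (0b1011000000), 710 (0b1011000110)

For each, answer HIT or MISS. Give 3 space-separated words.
vaddr=729: (5,2) not in TLB -> MISS, insert
vaddr=704: (5,2) in TLB -> HIT
vaddr=710: (5,2) in TLB -> HIT

Answer: MISS HIT HIT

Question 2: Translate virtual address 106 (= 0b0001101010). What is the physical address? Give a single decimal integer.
vaddr = 106 = 0b0001101010
Split: l1_idx=0, l2_idx=3, offset=10
L1[0] = 3
L2[3][3] = 23
paddr = 23 * 32 + 10 = 746

Answer: 746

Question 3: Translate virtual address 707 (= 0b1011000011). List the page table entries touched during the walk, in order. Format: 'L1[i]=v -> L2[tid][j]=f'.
vaddr = 707 = 0b1011000011
Split: l1_idx=5, l2_idx=2, offset=3

Answer: L1[5]=0 -> L2[0][2]=52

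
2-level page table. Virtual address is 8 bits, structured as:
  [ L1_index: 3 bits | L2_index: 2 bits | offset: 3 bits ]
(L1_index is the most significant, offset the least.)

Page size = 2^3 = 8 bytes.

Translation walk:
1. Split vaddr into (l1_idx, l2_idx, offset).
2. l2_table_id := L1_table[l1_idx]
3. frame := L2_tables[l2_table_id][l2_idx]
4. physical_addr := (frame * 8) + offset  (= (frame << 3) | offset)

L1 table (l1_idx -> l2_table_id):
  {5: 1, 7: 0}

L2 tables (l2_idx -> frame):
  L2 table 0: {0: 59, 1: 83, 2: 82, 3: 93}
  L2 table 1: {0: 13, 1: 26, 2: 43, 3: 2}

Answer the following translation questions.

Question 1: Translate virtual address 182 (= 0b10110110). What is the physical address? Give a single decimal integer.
Answer: 350

Derivation:
vaddr = 182 = 0b10110110
Split: l1_idx=5, l2_idx=2, offset=6
L1[5] = 1
L2[1][2] = 43
paddr = 43 * 8 + 6 = 350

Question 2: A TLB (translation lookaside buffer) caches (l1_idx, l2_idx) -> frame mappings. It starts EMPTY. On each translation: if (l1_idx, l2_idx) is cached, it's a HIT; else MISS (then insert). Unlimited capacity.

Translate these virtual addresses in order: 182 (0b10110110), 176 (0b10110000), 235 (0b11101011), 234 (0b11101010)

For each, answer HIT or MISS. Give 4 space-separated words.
vaddr=182: (5,2) not in TLB -> MISS, insert
vaddr=176: (5,2) in TLB -> HIT
vaddr=235: (7,1) not in TLB -> MISS, insert
vaddr=234: (7,1) in TLB -> HIT

Answer: MISS HIT MISS HIT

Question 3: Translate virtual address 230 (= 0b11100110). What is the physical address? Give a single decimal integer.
Answer: 478

Derivation:
vaddr = 230 = 0b11100110
Split: l1_idx=7, l2_idx=0, offset=6
L1[7] = 0
L2[0][0] = 59
paddr = 59 * 8 + 6 = 478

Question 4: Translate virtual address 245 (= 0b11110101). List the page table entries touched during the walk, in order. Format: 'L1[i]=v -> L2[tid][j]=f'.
vaddr = 245 = 0b11110101
Split: l1_idx=7, l2_idx=2, offset=5

Answer: L1[7]=0 -> L2[0][2]=82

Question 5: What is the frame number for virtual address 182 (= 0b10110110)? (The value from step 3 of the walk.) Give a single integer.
vaddr = 182: l1_idx=5, l2_idx=2
L1[5] = 1; L2[1][2] = 43

Answer: 43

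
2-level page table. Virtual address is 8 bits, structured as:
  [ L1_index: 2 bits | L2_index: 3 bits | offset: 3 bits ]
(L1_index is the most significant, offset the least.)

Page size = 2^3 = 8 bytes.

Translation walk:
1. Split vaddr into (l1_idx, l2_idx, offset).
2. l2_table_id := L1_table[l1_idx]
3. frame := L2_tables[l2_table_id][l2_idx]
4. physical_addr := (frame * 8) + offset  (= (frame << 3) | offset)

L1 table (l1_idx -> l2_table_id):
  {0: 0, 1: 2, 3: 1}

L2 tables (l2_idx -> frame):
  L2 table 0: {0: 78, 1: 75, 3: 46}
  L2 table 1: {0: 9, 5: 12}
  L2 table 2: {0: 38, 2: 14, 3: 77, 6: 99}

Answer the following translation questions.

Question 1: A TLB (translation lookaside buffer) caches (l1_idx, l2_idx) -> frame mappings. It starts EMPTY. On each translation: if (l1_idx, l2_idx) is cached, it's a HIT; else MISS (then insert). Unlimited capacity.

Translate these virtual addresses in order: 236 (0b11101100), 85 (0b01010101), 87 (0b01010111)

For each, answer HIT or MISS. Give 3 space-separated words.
vaddr=236: (3,5) not in TLB -> MISS, insert
vaddr=85: (1,2) not in TLB -> MISS, insert
vaddr=87: (1,2) in TLB -> HIT

Answer: MISS MISS HIT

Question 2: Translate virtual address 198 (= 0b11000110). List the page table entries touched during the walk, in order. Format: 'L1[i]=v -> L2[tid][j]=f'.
vaddr = 198 = 0b11000110
Split: l1_idx=3, l2_idx=0, offset=6

Answer: L1[3]=1 -> L2[1][0]=9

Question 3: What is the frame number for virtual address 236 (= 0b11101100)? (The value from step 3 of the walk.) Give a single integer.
Answer: 12

Derivation:
vaddr = 236: l1_idx=3, l2_idx=5
L1[3] = 1; L2[1][5] = 12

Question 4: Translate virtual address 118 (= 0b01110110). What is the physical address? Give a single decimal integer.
vaddr = 118 = 0b01110110
Split: l1_idx=1, l2_idx=6, offset=6
L1[1] = 2
L2[2][6] = 99
paddr = 99 * 8 + 6 = 798

Answer: 798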